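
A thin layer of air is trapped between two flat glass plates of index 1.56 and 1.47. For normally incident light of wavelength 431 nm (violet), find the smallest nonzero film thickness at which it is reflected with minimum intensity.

Top surface (1.56 → 1.0): reflection off a lower-index medium gives no phase shift.
Ray reflecting at the bottom interface goes from n = 1.0 toward n = 1.47: a half-wave phase shift.
Exactly one π shift → a net half-wave offset.
For dark reflection here: 2 n t = m λ.
Minimum nonzero at m = 1: t = λ / (2 n) = 431 / (2 × 1.0) = 216 nm.

216 nm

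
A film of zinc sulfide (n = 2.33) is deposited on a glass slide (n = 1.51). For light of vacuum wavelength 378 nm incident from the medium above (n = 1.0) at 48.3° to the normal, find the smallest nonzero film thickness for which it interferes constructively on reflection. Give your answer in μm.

0.0428 μm

Ray reflecting at the top interface goes from n = 1.0 toward n = 2.33: a half-wave phase shift.
Bottom surface (2.33 → 1.51): reflection off a lower-index medium gives no phase shift.
Net: one phase inversion between the two reflected rays.
So the condition for constructive reflection is 2 n t cos θ_r = (m + ½) λ.
Snell's law: 1.0 sin 48.3° = 2.33 sin θ_r → sin θ_r = 0.320, cos θ_r = 0.947.
Minimum at m = 0: t = λ / (4 n cos θ_r) = 378 / (4 × 2.33 × 0.947) = 42.8 nm.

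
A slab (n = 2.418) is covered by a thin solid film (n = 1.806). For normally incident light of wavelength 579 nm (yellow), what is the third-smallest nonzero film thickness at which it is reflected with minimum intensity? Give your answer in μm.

Top surface (1.0 → 1.806): reflection off a higher-index medium gives a half-wave phase shift.
At the lower boundary (n = 1.806 to n = 2.418) the reflected ray undergoes a half-wave phase shift.
The two reflections carry the same phase change, so no net offset.
So the condition for destructive reflection is 2 n t = (m + ½) λ.
The third-smallest nonzero thickness corresponds to m = 2: t = (m + ½) λ / (2 n) = 2.50 × 579 / (2 × 1.806) = 401 nm.

0.401 μm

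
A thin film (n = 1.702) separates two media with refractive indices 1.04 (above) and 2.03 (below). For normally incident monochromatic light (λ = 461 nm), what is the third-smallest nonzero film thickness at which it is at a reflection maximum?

406 nm

Top surface (1.04 → 1.702): reflection off a higher-index medium gives a half-wave phase shift.
Bottom surface (1.702 → 2.03): reflection off a higher-index medium gives a half-wave phase shift.
Zero or two π shifts → no net half-wave offset.
With no net inversion, constructive interference in reflection requires 2 n t = m λ.
The third-smallest nonzero thickness corresponds to m = 3: t = m λ / (2 n) = 3.00 × 461 / (2 × 1.702) = 406 nm.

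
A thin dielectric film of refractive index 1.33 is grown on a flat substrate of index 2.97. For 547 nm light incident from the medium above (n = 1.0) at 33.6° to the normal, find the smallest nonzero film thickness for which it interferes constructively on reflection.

226 nm

Top surface (1.0 → 1.33): reflection off a higher-index medium gives a half-wave phase shift.
Bottom surface (1.33 → 2.97): reflection off a higher-index medium gives a half-wave phase shift.
Zero or two π shifts → no net half-wave offset.
So the condition for constructive reflection is 2 n t cos θ_r = m λ.
Snell's law: 1.0 sin 33.6° = 1.33 sin θ_r → sin θ_r = 0.416, cos θ_r = 0.909.
Minimum nonzero at m = 1: t = λ / (2 n cos θ_r) = 547 / (2 × 1.33 × 0.909) = 226 nm.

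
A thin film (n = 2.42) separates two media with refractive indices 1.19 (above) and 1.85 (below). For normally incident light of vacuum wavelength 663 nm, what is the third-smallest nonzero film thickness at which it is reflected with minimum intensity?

411 nm

At the upper boundary (n = 1.19 to n = 2.42) the reflected ray undergoes a half-wave phase shift.
Ray reflecting at the bottom interface goes from n = 2.42 toward n = 1.85: no phase shift.
Net: one phase inversion between the two reflected rays.
With one net inversion, destructive interference in reflection requires 2 n t = m λ.
The third-smallest nonzero thickness corresponds to m = 3: t = m λ / (2 n) = 3.00 × 663 / (2 × 2.42) = 411 nm.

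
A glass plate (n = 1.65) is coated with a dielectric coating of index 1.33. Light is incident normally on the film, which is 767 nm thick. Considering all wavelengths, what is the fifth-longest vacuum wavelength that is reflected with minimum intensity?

Ray reflecting at the top interface goes from n = 1.0 toward n = 1.33: a half-wave phase shift.
Bottom surface (1.33 → 1.65): reflection off a higher-index medium gives a half-wave phase shift.
The two reflections carry the same phase change, so no net offset.
With no net inversion, destructive interference in reflection requires 2 n t = (m + ½) λ.
λ = 2 n t / (m + ½). The fifth-longest wavelength is m = 4: λ = 2 × 1.33 × 767 / 4.50 = 453 nm.

453 nm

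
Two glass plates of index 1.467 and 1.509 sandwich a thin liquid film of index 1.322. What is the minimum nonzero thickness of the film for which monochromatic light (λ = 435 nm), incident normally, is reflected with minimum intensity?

165 nm

At the upper boundary (n = 1.467 to n = 1.322) the reflected ray undergoes no phase shift.
Bottom surface (1.322 → 1.509): reflection off a higher-index medium gives a half-wave phase shift.
Net: one phase inversion between the two reflected rays.
So the condition for destructive reflection is 2 n t = m λ.
Minimum nonzero at m = 1: t = λ / (2 n) = 435 / (2 × 1.322) = 165 nm.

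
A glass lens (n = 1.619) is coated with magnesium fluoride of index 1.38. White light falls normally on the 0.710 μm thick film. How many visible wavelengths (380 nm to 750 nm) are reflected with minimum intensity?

2

Ray reflecting at the top interface goes from n = 1.0 toward n = 1.38: a half-wave phase shift.
Bottom surface (1.38 → 1.619): reflection off a higher-index medium gives a half-wave phase shift.
The two reflections carry the same phase change, so no net offset.
For minimum reflection here: 2 n t = (m + ½) λ.
λ = 2 n t / (m + ½) = 1960 / (m + ½) nm.
m=2: 784 nm (IR); m=3: 560 nm (visible); m=4: 435 nm (visible); m=5: 356 nm (UV).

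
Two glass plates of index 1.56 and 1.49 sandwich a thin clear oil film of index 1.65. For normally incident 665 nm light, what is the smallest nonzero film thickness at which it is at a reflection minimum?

Ray reflecting at the top interface goes from n = 1.56 toward n = 1.65: a half-wave phase shift.
Bottom surface (1.65 → 1.49): reflection off a lower-index medium gives no phase shift.
Exactly one π shift → a net half-wave offset.
With one net inversion, destructive interference in reflection requires 2 n t = m λ.
The smallest nonzero thickness corresponds to m = 1: t = m λ / (2 n) = 1.00 × 665 / (2 × 1.65) = 202 nm.

202 nm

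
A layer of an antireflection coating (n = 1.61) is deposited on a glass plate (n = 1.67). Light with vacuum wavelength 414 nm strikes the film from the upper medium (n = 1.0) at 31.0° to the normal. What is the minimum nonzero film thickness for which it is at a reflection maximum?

Ray reflecting at the top interface goes from n = 1.0 toward n = 1.61: a half-wave phase shift.
Ray reflecting at the bottom interface goes from n = 1.61 toward n = 1.67: a half-wave phase shift.
The two reflections carry the same phase change, so no net offset.
So the condition for constructive reflection is 2 n t cos θ_r = m λ.
Snell's law: 1.0 sin 31.0° = 1.61 sin θ_r → sin θ_r = 0.320, cos θ_r = 0.947.
Minimum nonzero at m = 1: t = λ / (2 n cos θ_r) = 414 / (2 × 1.61 × 0.947) = 136 nm.

136 nm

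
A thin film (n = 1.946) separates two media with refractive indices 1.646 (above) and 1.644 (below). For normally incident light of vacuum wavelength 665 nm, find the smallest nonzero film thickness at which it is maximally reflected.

At the upper boundary (n = 1.646 to n = 1.946) the reflected ray undergoes a half-wave phase shift.
At the lower boundary (n = 1.946 to n = 1.644) the reflected ray undergoes no phase shift.
Net: one phase inversion between the two reflected rays.
So the condition for constructive reflection is 2 n t = (m + ½) λ.
Minimum at m = 0: t = λ / (4 n) = 665 / (4 × 1.946) = 85.4 nm.

85.4 nm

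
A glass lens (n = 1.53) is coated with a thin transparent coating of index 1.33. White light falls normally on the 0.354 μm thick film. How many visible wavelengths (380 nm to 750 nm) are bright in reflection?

Top surface (1.0 → 1.33): reflection off a higher-index medium gives a half-wave phase shift.
At the lower boundary (n = 1.33 to n = 1.53) the reflected ray undergoes a half-wave phase shift.
Zero or two π shifts → no net half-wave offset.
So the condition for constructive reflection is 2 n t = m λ.
λ = 2 n t / m = 942 / m nm.
m=1: 942 nm (IR); m=2: 471 nm (visible); m=3: 314 nm (UV).

1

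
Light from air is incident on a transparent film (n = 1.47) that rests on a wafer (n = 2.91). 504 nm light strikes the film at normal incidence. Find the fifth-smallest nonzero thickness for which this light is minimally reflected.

Ray reflecting at the top interface goes from n = 1.0 toward n = 1.47: a half-wave phase shift.
Bottom surface (1.47 → 2.91): reflection off a higher-index medium gives a half-wave phase shift.
Net: no relative phase inversion (both shifts match).
With no net inversion, destructive interference in reflection requires 2 n t = (m + ½) λ.
The fifth-smallest nonzero thickness corresponds to m = 4: t = (m + ½) λ / (2 n) = 4.50 × 504 / (2 × 1.47) = 771 nm.

771 nm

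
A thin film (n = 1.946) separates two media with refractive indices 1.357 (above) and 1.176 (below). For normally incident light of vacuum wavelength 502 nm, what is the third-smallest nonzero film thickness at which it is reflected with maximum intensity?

322 nm

Top surface (1.357 → 1.946): reflection off a higher-index medium gives a half-wave phase shift.
At the lower boundary (n = 1.946 to n = 1.176) the reflected ray undergoes no phase shift.
The two reflections differ by half a wavelength.
With one net inversion, constructive interference in reflection requires 2 n t = (m + ½) λ.
The third-smallest nonzero thickness corresponds to m = 2: t = (m + ½) λ / (2 n) = 2.50 × 502 / (2 × 1.946) = 322 nm.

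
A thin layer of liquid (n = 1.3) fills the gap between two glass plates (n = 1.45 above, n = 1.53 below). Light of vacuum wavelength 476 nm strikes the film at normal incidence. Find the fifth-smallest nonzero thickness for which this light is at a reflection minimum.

915 nm

Top surface (1.45 → 1.3): reflection off a lower-index medium gives no phase shift.
At the lower boundary (n = 1.3 to n = 1.53) the reflected ray undergoes a half-wave phase shift.
The two reflections differ by half a wavelength.
So the condition for destructive reflection is 2 n t = m λ.
The fifth-smallest nonzero thickness corresponds to m = 5: t = m λ / (2 n) = 5.00 × 476 / (2 × 1.3) = 915 nm.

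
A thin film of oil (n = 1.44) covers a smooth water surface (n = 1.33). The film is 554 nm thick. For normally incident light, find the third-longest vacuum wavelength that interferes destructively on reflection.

Ray reflecting at the top interface goes from n = 1.0 toward n = 1.44: a half-wave phase shift.
Ray reflecting at the bottom interface goes from n = 1.44 toward n = 1.33: no phase shift.
Net: one phase inversion between the two reflected rays.
So the condition for destructive reflection is 2 n t = m λ.
λ = 2 n t / m. The third-longest wavelength is m = 3: λ = 2 × 1.44 × 554 / 3.00 = 532 nm.

532 nm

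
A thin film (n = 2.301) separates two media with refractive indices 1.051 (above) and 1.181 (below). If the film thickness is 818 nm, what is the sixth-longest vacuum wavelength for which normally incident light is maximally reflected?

684 nm

Top surface (1.051 → 2.301): reflection off a higher-index medium gives a half-wave phase shift.
Bottom surface (2.301 → 1.181): reflection off a lower-index medium gives no phase shift.
The two reflections differ by half a wavelength.
So the condition for constructive reflection is 2 n t = (m + ½) λ.
λ = 2 n t / (m + ½). The sixth-longest wavelength is m = 5: λ = 2 × 2.301 × 818 / 5.50 = 684 nm.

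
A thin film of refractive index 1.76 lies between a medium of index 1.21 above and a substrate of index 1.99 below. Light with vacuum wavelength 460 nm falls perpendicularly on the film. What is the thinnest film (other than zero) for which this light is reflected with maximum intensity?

Ray reflecting at the top interface goes from n = 1.21 toward n = 1.76: a half-wave phase shift.
Ray reflecting at the bottom interface goes from n = 1.76 toward n = 1.99: a half-wave phase shift.
Net: no relative phase inversion (both shifts match).
For maximum reflection here: 2 n t = m λ.
Minimum nonzero at m = 1: t = λ / (2 n) = 460 / (2 × 1.76) = 131 nm.

131 nm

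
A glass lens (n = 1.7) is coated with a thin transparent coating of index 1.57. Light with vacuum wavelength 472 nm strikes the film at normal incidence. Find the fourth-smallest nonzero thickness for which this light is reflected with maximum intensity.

601 nm

Top surface (1.0 → 1.57): reflection off a higher-index medium gives a half-wave phase shift.
Ray reflecting at the bottom interface goes from n = 1.57 toward n = 1.7: a half-wave phase shift.
Zero or two π shifts → no net half-wave offset.
With no net inversion, constructive interference in reflection requires 2 n t = m λ.
The fourth-smallest nonzero thickness corresponds to m = 4: t = m λ / (2 n) = 4.00 × 472 / (2 × 1.57) = 601 nm.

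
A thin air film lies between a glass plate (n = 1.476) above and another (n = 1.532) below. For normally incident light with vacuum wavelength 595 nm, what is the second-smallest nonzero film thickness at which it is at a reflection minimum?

595 nm

At the upper boundary (n = 1.476 to n = 1.0) the reflected ray undergoes no phase shift.
Bottom surface (1.0 → 1.532): reflection off a higher-index medium gives a half-wave phase shift.
Exactly one π shift → a net half-wave offset.
For minimum reflection here: 2 n t = m λ.
The second-smallest nonzero thickness corresponds to m = 2: t = m λ / (2 n) = 2.00 × 595 / (2 × 1.0) = 595 nm.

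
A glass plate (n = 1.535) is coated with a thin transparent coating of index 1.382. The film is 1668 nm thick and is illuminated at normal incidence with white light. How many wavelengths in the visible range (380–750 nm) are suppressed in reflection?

6

Ray reflecting at the top interface goes from n = 1.0 toward n = 1.382: a half-wave phase shift.
Bottom surface (1.382 → 1.535): reflection off a higher-index medium gives a half-wave phase shift.
Net: no relative phase inversion (both shifts match).
For weak reflection here: 2 n t = (m + ½) λ.
λ = 2 n t / (m + ½) = 4610 / (m + ½) nm.
m=5: 838 nm (IR); m=6: 709 nm (visible); m=7: 615 nm (visible); m=8: 542 nm (visible); m=9: 485 nm (visible); m=10: 439 nm (visible); m=11: 401 nm (visible); m=12: 369 nm (UV).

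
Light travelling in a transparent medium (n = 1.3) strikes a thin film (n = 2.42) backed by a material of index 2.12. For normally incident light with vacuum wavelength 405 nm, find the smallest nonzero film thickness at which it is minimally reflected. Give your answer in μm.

0.0837 μm

Top surface (1.3 → 2.42): reflection off a higher-index medium gives a half-wave phase shift.
Bottom surface (2.42 → 2.12): reflection off a lower-index medium gives no phase shift.
Net: one phase inversion between the two reflected rays.
With one net inversion, destructive interference in reflection requires 2 n t = m λ.
Minimum nonzero at m = 1: t = λ / (2 n) = 405 / (2 × 2.42) = 83.7 nm.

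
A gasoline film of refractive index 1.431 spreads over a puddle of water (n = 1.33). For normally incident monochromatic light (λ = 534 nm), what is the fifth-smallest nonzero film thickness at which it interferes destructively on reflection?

933 nm

At the upper boundary (n = 1.0 to n = 1.431) the reflected ray undergoes a half-wave phase shift.
Ray reflecting at the bottom interface goes from n = 1.431 toward n = 1.33: no phase shift.
The two reflections differ by half a wavelength.
With one net inversion, destructive interference in reflection requires 2 n t = m λ.
The fifth-smallest nonzero thickness corresponds to m = 5: t = m λ / (2 n) = 5.00 × 534 / (2 × 1.431) = 933 nm.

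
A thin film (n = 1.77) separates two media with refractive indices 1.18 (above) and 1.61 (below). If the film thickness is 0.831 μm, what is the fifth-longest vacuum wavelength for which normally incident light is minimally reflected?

At the upper boundary (n = 1.18 to n = 1.77) the reflected ray undergoes a half-wave phase shift.
Bottom surface (1.77 → 1.61): reflection off a lower-index medium gives no phase shift.
Net: one phase inversion between the two reflected rays.
With one net inversion, destructive interference in reflection requires 2 n t = m λ.
λ = 2 n t / m. The fifth-longest wavelength is m = 5: λ = 2 × 1.77 × 831 / 5.00 = 588 nm.

588 nm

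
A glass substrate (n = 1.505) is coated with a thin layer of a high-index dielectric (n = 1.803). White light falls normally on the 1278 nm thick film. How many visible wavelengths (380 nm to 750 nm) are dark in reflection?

6

Top surface (1.0 → 1.803): reflection off a higher-index medium gives a half-wave phase shift.
Ray reflecting at the bottom interface goes from n = 1.803 toward n = 1.505: no phase shift.
Net: one phase inversion between the two reflected rays.
With one net inversion, destructive interference in reflection requires 2 n t = m λ.
λ = 2 n t / m = 4608 / m nm.
m=6: 768 nm (IR); m=7: 658 nm (visible); m=8: 576 nm (visible); m=9: 512 nm (visible); m=10: 461 nm (visible); m=11: 419 nm (visible); m=12: 384 nm (visible); m=13: 354 nm (UV).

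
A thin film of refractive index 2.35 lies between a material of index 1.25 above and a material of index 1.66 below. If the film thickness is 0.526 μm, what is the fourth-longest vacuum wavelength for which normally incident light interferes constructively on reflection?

Top surface (1.25 → 2.35): reflection off a higher-index medium gives a half-wave phase shift.
Ray reflecting at the bottom interface goes from n = 2.35 toward n = 1.66: no phase shift.
Net: one phase inversion between the two reflected rays.
With one net inversion, constructive interference in reflection requires 2 n t = (m + ½) λ.
λ = 2 n t / (m + ½). The fourth-longest wavelength is m = 3: λ = 2 × 2.35 × 526 / 3.50 = 706 nm.

706 nm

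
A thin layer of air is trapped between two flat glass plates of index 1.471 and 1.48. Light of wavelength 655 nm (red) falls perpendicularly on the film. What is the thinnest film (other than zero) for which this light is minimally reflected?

328 nm

At the upper boundary (n = 1.471 to n = 1.0) the reflected ray undergoes no phase shift.
Ray reflecting at the bottom interface goes from n = 1.0 toward n = 1.48: a half-wave phase shift.
Exactly one π shift → a net half-wave offset.
So the condition for destructive reflection is 2 n t = m λ.
Minimum nonzero at m = 1: t = λ / (2 n) = 655 / (2 × 1.0) = 328 nm.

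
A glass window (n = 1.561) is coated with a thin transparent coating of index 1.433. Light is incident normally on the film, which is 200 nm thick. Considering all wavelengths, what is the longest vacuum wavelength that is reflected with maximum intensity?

Top surface (1.0 → 1.433): reflection off a higher-index medium gives a half-wave phase shift.
At the lower boundary (n = 1.433 to n = 1.561) the reflected ray undergoes a half-wave phase shift.
The two reflections carry the same phase change, so no net offset.
So the condition for constructive reflection is 2 n t = m λ.
λ = 2 n t / m. The longest wavelength is m = 1: λ = 2 × 1.433 × 200 / 1.00 = 573 nm.

573 nm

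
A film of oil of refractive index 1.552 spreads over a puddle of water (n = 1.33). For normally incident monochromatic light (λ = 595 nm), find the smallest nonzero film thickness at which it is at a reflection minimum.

At the upper boundary (n = 1.0 to n = 1.552) the reflected ray undergoes a half-wave phase shift.
At the lower boundary (n = 1.552 to n = 1.33) the reflected ray undergoes no phase shift.
Net: one phase inversion between the two reflected rays.
For weak reflection here: 2 n t = m λ.
Minimum nonzero at m = 1: t = λ / (2 n) = 595 / (2 × 1.552) = 192 nm.

192 nm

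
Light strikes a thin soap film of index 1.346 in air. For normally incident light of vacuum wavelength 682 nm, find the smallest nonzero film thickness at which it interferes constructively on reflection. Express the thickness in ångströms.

Ray reflecting at the top interface goes from n = 1.0 toward n = 1.346: a half-wave phase shift.
At the lower boundary (n = 1.346 to n = 1.0) the reflected ray undergoes no phase shift.
The two reflections differ by half a wavelength.
So the condition for constructive reflection is 2 n t = (m + ½) λ.
Minimum at m = 0: t = λ / (4 n) = 682 / (4 × 1.346) = 127 nm.

1267 Å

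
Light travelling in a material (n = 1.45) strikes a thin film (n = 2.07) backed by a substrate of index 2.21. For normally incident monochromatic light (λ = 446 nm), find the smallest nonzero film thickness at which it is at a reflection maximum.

108 nm

Ray reflecting at the top interface goes from n = 1.45 toward n = 2.07: a half-wave phase shift.
At the lower boundary (n = 2.07 to n = 2.21) the reflected ray undergoes a half-wave phase shift.
Zero or two π shifts → no net half-wave offset.
For bright reflection here: 2 n t = m λ.
Minimum nonzero at m = 1: t = λ / (2 n) = 446 / (2 × 2.07) = 108 nm.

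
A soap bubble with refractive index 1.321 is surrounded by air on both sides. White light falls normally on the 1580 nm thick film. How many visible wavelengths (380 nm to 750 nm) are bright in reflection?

5

Top surface (1.0 → 1.321): reflection off a higher-index medium gives a half-wave phase shift.
Bottom surface (1.321 → 1.0): reflection off a lower-index medium gives no phase shift.
Exactly one π shift → a net half-wave offset.
So the condition for constructive reflection is 2 n t = (m + ½) λ.
λ = 2 n t / (m + ½) = 4174 / (m + ½) nm.
m=5: 759 nm (IR); m=6: 642 nm (visible); m=7: 557 nm (visible); m=8: 491 nm (visible); m=9: 439 nm (visible); m=10: 398 nm (visible); m=11: 363 nm (UV).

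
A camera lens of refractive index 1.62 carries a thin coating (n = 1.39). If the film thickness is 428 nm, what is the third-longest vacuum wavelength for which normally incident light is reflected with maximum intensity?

Top surface (1.0 → 1.39): reflection off a higher-index medium gives a half-wave phase shift.
Bottom surface (1.39 → 1.62): reflection off a higher-index medium gives a half-wave phase shift.
The two reflections carry the same phase change, so no net offset.
So the condition for constructive reflection is 2 n t = m λ.
λ = 2 n t / m. The third-longest wavelength is m = 3: λ = 2 × 1.39 × 428 / 3.00 = 397 nm.

397 nm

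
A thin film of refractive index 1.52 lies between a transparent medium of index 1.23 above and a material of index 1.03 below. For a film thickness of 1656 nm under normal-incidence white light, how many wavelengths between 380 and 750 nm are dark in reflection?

7

At the upper boundary (n = 1.23 to n = 1.52) the reflected ray undergoes a half-wave phase shift.
At the lower boundary (n = 1.52 to n = 1.03) the reflected ray undergoes no phase shift.
Net: one phase inversion between the two reflected rays.
With one net inversion, destructive interference in reflection requires 2 n t = m λ.
λ = 2 n t / m = 5034 / m nm.
m=6: 839 nm (IR); m=7: 719 nm (visible); m=8: 629 nm (visible); m=9: 559 nm (visible); m=10: 503 nm (visible); m=11: 458 nm (visible); m=12: 420 nm (visible); m=13: 387 nm (visible); m=14: 360 nm (UV).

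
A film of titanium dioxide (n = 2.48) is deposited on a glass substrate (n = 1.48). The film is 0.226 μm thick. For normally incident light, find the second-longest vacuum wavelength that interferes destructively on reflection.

Ray reflecting at the top interface goes from n = 1.0 toward n = 2.48: a half-wave phase shift.
At the lower boundary (n = 2.48 to n = 1.48) the reflected ray undergoes no phase shift.
Net: one phase inversion between the two reflected rays.
So the condition for destructive reflection is 2 n t = m λ.
λ = 2 n t / m. The second-longest wavelength is m = 2: λ = 2 × 2.48 × 226 / 2.00 = 560 nm.

560 nm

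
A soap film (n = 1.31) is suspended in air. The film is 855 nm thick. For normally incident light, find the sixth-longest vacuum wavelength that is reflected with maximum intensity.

407 nm

Ray reflecting at the top interface goes from n = 1.0 toward n = 1.31: a half-wave phase shift.
At the lower boundary (n = 1.31 to n = 1.0) the reflected ray undergoes no phase shift.
Exactly one π shift → a net half-wave offset.
With one net inversion, constructive interference in reflection requires 2 n t = (m + ½) λ.
λ = 2 n t / (m + ½). The sixth-longest wavelength is m = 5: λ = 2 × 1.31 × 855 / 5.50 = 407 nm.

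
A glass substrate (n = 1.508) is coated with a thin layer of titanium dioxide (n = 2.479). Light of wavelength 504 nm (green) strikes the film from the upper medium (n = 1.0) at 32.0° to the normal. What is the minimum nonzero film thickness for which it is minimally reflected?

At the upper boundary (n = 1.0 to n = 2.479) the reflected ray undergoes a half-wave phase shift.
Ray reflecting at the bottom interface goes from n = 2.479 toward n = 1.508: no phase shift.
Exactly one π shift → a net half-wave offset.
With one net inversion, destructive interference in reflection requires 2 n t cos θ_r = m λ.
Snell's law: 1.0 sin 32.0° = 2.479 sin θ_r → sin θ_r = 0.214, cos θ_r = 0.977.
Minimum nonzero at m = 1: t = λ / (2 n cos θ_r) = 504 / (2 × 2.479 × 0.977) = 104 nm.

104 nm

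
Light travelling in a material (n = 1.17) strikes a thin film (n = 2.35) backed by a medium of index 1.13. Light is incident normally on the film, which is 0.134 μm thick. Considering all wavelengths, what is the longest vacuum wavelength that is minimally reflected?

Ray reflecting at the top interface goes from n = 1.17 toward n = 2.35: a half-wave phase shift.
Bottom surface (2.35 → 1.13): reflection off a lower-index medium gives no phase shift.
The two reflections differ by half a wavelength.
So the condition for destructive reflection is 2 n t = m λ.
λ = 2 n t / m. The longest wavelength is m = 1: λ = 2 × 2.35 × 134 / 1.00 = 630 nm.

630 nm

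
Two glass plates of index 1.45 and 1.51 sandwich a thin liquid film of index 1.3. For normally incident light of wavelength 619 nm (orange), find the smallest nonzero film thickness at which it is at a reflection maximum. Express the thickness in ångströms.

1190 Å

Ray reflecting at the top interface goes from n = 1.45 toward n = 1.3: no phase shift.
Ray reflecting at the bottom interface goes from n = 1.3 toward n = 1.51: a half-wave phase shift.
Exactly one π shift → a net half-wave offset.
For maximum reflection here: 2 n t = (m + ½) λ.
Minimum at m = 0: t = λ / (4 n) = 619 / (4 × 1.3) = 119 nm.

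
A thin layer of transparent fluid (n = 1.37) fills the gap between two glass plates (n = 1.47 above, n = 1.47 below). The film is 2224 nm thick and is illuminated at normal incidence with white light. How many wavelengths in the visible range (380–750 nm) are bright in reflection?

At the upper boundary (n = 1.47 to n = 1.37) the reflected ray undergoes no phase shift.
Bottom surface (1.37 → 1.47): reflection off a higher-index medium gives a half-wave phase shift.
Net: one phase inversion between the two reflected rays.
So the condition for constructive reflection is 2 n t = (m + ½) λ.
λ = 2 n t / (m + ½) = 6094 / (m + ½) nm.
m=7: 813 nm (IR); m=8: 717 nm (visible); m=9: 641 nm (visible); m=10: 580 nm (visible); m=11: 530 nm (visible); m=12: 488 nm (visible); m=13: 451 nm (visible); m=14: 420 nm (visible); m=15: 393 nm (visible); m=16: 369 nm (UV).

8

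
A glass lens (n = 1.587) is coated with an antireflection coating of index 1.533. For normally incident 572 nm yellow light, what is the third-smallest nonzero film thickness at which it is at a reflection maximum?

560 nm

At the upper boundary (n = 1.0 to n = 1.533) the reflected ray undergoes a half-wave phase shift.
At the lower boundary (n = 1.533 to n = 1.587) the reflected ray undergoes a half-wave phase shift.
Zero or two π shifts → no net half-wave offset.
For bright reflection here: 2 n t = m λ.
The third-smallest nonzero thickness corresponds to m = 3: t = m λ / (2 n) = 3.00 × 572 / (2 × 1.533) = 560 nm.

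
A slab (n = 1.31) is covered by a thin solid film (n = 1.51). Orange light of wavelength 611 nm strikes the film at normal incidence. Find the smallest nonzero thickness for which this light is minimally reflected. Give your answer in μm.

0.202 μm

At the upper boundary (n = 1.0 to n = 1.51) the reflected ray undergoes a half-wave phase shift.
Bottom surface (1.51 → 1.31): reflection off a lower-index medium gives no phase shift.
Exactly one π shift → a net half-wave offset.
For weak reflection here: 2 n t = m λ.
The smallest nonzero thickness corresponds to m = 1: t = m λ / (2 n) = 1.00 × 611 / (2 × 1.51) = 202 nm.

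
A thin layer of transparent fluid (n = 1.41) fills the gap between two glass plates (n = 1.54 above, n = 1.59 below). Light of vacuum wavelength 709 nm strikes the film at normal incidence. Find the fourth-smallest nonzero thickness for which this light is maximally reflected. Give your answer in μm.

Top surface (1.54 → 1.41): reflection off a lower-index medium gives no phase shift.
At the lower boundary (n = 1.41 to n = 1.59) the reflected ray undergoes a half-wave phase shift.
Net: one phase inversion between the two reflected rays.
For strong reflection here: 2 n t = (m + ½) λ.
The fourth-smallest nonzero thickness corresponds to m = 3: t = (m + ½) λ / (2 n) = 3.50 × 709 / (2 × 1.41) = 880 nm.

0.880 μm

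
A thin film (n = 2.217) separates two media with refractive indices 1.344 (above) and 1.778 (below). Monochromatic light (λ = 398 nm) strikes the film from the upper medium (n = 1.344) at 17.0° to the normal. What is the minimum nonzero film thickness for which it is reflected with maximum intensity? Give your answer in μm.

0.0456 μm

Ray reflecting at the top interface goes from n = 1.344 toward n = 2.217: a half-wave phase shift.
Bottom surface (2.217 → 1.778): reflection off a lower-index medium gives no phase shift.
Exactly one π shift → a net half-wave offset.
For bright reflection here: 2 n t cos θ_r = (m + ½) λ.
Snell's law: 1.344 sin 17.0° = 2.217 sin θ_r → sin θ_r = 0.177, cos θ_r = 0.984.
Minimum at m = 0: t = λ / (4 n cos θ_r) = 398 / (4 × 2.217 × 0.984) = 45.6 nm.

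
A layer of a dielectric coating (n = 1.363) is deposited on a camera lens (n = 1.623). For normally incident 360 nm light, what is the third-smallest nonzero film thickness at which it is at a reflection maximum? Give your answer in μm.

0.396 μm

Top surface (1.0 → 1.363): reflection off a higher-index medium gives a half-wave phase shift.
Ray reflecting at the bottom interface goes from n = 1.363 toward n = 1.623: a half-wave phase shift.
The two reflections carry the same phase change, so no net offset.
With no net inversion, constructive interference in reflection requires 2 n t = m λ.
The third-smallest nonzero thickness corresponds to m = 3: t = m λ / (2 n) = 3.00 × 360 / (2 × 1.363) = 396 nm.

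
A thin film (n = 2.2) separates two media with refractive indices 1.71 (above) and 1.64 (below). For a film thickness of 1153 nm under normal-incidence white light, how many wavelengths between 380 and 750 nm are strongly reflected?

Ray reflecting at the top interface goes from n = 1.71 toward n = 2.2: a half-wave phase shift.
Bottom surface (2.2 → 1.64): reflection off a lower-index medium gives no phase shift.
The two reflections differ by half a wavelength.
For bright reflection here: 2 n t = (m + ½) λ.
λ = 2 n t / (m + ½) = 5073 / (m + ½) nm.
m=6: 780 nm (IR); m=7: 676 nm (visible); m=8: 597 nm (visible); m=9: 534 nm (visible); m=10: 483 nm (visible); m=11: 441 nm (visible); m=12: 406 nm (visible); m=13: 376 nm (UV).

6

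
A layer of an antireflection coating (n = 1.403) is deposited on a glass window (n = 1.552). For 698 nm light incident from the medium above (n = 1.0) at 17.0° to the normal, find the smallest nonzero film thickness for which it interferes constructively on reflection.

254 nm

Top surface (1.0 → 1.403): reflection off a higher-index medium gives a half-wave phase shift.
At the lower boundary (n = 1.403 to n = 1.552) the reflected ray undergoes a half-wave phase shift.
The two reflections carry the same phase change, so no net offset.
With no net inversion, constructive interference in reflection requires 2 n t cos θ_r = m λ.
Snell's law: 1.0 sin 17.0° = 1.403 sin θ_r → sin θ_r = 0.208, cos θ_r = 0.978.
Minimum nonzero at m = 1: t = λ / (2 n cos θ_r) = 698 / (2 × 1.403 × 0.978) = 254 nm.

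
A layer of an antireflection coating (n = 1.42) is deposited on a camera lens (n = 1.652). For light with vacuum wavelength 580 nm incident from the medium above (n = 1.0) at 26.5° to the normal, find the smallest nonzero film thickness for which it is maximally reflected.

215 nm

Ray reflecting at the top interface goes from n = 1.0 toward n = 1.42: a half-wave phase shift.
Bottom surface (1.42 → 1.652): reflection off a higher-index medium gives a half-wave phase shift.
Net: no relative phase inversion (both shifts match).
For strong reflection here: 2 n t cos θ_r = m λ.
Snell's law: 1.0 sin 26.5° = 1.42 sin θ_r → sin θ_r = 0.314, cos θ_r = 0.949.
Minimum nonzero at m = 1: t = λ / (2 n cos θ_r) = 580 / (2 × 1.42 × 0.949) = 215 nm.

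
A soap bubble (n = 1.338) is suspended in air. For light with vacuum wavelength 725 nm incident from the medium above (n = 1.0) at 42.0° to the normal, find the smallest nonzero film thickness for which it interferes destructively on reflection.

Ray reflecting at the top interface goes from n = 1.0 toward n = 1.338: a half-wave phase shift.
Bottom surface (1.338 → 1.0): reflection off a lower-index medium gives no phase shift.
Net: one phase inversion between the two reflected rays.
With one net inversion, destructive interference in reflection requires 2 n t cos θ_r = m λ.
Snell's law: 1.0 sin 42.0° = 1.338 sin θ_r → sin θ_r = 0.500, cos θ_r = 0.866.
Minimum nonzero at m = 1: t = λ / (2 n cos θ_r) = 725 / (2 × 1.338 × 0.866) = 313 nm.

313 nm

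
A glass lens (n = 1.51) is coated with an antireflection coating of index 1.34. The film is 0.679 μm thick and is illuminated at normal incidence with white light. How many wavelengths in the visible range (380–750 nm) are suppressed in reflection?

Top surface (1.0 → 1.34): reflection off a higher-index medium gives a half-wave phase shift.
Ray reflecting at the bottom interface goes from n = 1.34 toward n = 1.51: a half-wave phase shift.
The two reflections carry the same phase change, so no net offset.
For minimum reflection here: 2 n t = (m + ½) λ.
λ = 2 n t / (m + ½) = 1820 / (m + ½) nm.
m=1: 1213 nm (IR); m=2: 728 nm (visible); m=3: 520 nm (visible); m=4: 404 nm (visible); m=5: 331 nm (UV).

3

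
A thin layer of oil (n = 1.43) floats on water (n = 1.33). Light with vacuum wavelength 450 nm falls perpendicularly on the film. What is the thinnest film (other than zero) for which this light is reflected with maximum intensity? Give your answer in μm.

Top surface (1.0 → 1.43): reflection off a higher-index medium gives a half-wave phase shift.
Ray reflecting at the bottom interface goes from n = 1.43 toward n = 1.33: no phase shift.
Exactly one π shift → a net half-wave offset.
So the condition for constructive reflection is 2 n t = (m + ½) λ.
Minimum at m = 0: t = λ / (4 n) = 450 / (4 × 1.43) = 78.7 nm.

0.0787 μm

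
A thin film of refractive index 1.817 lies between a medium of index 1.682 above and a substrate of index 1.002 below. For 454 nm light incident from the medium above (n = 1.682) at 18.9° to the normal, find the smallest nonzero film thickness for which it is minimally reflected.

131 nm

Top surface (1.682 → 1.817): reflection off a higher-index medium gives a half-wave phase shift.
Ray reflecting at the bottom interface goes from n = 1.817 toward n = 1.002: no phase shift.
Exactly one π shift → a net half-wave offset.
So the condition for destructive reflection is 2 n t cos θ_r = m λ.
Snell's law: 1.682 sin 18.9° = 1.817 sin θ_r → sin θ_r = 0.300, cos θ_r = 0.954.
Minimum nonzero at m = 1: t = λ / (2 n cos θ_r) = 454 / (2 × 1.817 × 0.954) = 131 nm.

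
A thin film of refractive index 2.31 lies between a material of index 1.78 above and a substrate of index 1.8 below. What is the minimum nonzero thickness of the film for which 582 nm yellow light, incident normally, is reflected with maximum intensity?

63.0 nm

Top surface (1.78 → 2.31): reflection off a higher-index medium gives a half-wave phase shift.
At the lower boundary (n = 2.31 to n = 1.8) the reflected ray undergoes no phase shift.
The two reflections differ by half a wavelength.
With one net inversion, constructive interference in reflection requires 2 n t = (m + ½) λ.
Minimum at m = 0: t = λ / (4 n) = 582 / (4 × 2.31) = 63.0 nm.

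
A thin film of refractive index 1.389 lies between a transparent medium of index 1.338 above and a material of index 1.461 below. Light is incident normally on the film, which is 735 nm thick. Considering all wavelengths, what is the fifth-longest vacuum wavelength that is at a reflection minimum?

At the upper boundary (n = 1.338 to n = 1.389) the reflected ray undergoes a half-wave phase shift.
Ray reflecting at the bottom interface goes from n = 1.389 toward n = 1.461: a half-wave phase shift.
Zero or two π shifts → no net half-wave offset.
So the condition for destructive reflection is 2 n t = (m + ½) λ.
λ = 2 n t / (m + ½). The fifth-longest wavelength is m = 4: λ = 2 × 1.389 × 735 / 4.50 = 454 nm.

454 nm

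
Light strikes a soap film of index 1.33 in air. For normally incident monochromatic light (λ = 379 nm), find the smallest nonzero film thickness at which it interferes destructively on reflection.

Ray reflecting at the top interface goes from n = 1.0 toward n = 1.33: a half-wave phase shift.
Ray reflecting at the bottom interface goes from n = 1.33 toward n = 1.0: no phase shift.
Net: one phase inversion between the two reflected rays.
For minimum reflection here: 2 n t = m λ.
Minimum nonzero at m = 1: t = λ / (2 n) = 379 / (2 × 1.33) = 142 nm.

142 nm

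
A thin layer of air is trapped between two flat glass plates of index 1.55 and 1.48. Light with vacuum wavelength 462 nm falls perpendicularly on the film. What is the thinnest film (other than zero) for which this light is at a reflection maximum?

At the upper boundary (n = 1.55 to n = 1.0) the reflected ray undergoes no phase shift.
Bottom surface (1.0 → 1.48): reflection off a higher-index medium gives a half-wave phase shift.
Exactly one π shift → a net half-wave offset.
So the condition for constructive reflection is 2 n t = (m + ½) λ.
Minimum at m = 0: t = λ / (4 n) = 462 / (4 × 1.0) = 116 nm.

116 nm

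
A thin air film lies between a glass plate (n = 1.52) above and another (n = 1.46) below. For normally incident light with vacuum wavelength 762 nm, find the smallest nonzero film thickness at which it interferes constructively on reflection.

Top surface (1.52 → 1.0): reflection off a lower-index medium gives no phase shift.
Bottom surface (1.0 → 1.46): reflection off a higher-index medium gives a half-wave phase shift.
The two reflections differ by half a wavelength.
So the condition for constructive reflection is 2 n t = (m + ½) λ.
Minimum at m = 0: t = λ / (4 n) = 762 / (4 × 1.0) = 191 nm.

191 nm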